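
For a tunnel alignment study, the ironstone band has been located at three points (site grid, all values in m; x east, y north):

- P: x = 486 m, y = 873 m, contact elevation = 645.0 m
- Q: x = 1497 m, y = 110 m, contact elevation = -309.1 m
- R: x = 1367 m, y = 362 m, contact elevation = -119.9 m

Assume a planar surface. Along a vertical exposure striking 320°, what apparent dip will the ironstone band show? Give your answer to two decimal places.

36.06°

Two edge vectors: P→Q = (1011, -763, -954.1), P→R = (881, -511, -764.9).
Normal n = (P→Q) × (P→R) = (96073.6, -67248.2, 155582).
So ∂z/∂x = −n_x/n_z = −0.61751 and ∂z/∂y = −n_y/n_z = 0.43224.
Unit vector along 320° is (sin 320°, cos 320°) = (-0.6428, 0.7660).
Slope in that direction = a·(-0.6428) + b·(0.7660) = 0.72804.
Apparent dip = arctan|0.72804| = 36.06° (true dip is 37.0°, so apparent ≤ true as expected).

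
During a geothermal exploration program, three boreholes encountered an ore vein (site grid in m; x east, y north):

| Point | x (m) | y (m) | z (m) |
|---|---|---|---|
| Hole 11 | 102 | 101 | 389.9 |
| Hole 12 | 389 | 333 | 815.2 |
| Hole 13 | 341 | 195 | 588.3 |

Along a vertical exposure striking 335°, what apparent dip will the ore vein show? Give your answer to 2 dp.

53.13°

Two edge vectors: Hole 11→Hole 12 = (287, 232, 425.3), Hole 11→Hole 13 = (239, 94, 198.4).
Normal n = (Hole 11→Hole 12) × (Hole 11→Hole 13) = (6050.6, 44705.9, -28470).
So ∂z/∂x = −n_x/n_z = 0.21253 and ∂z/∂y = −n_y/n_z = 1.57028.
Unit vector along 335° is (sin 335°, cos 335°) = (-0.4226, 0.9063).
Slope in that direction = a·(-0.4226) + b·(0.9063) = 1.33334.
Apparent dip = arctan|1.33334| = 53.13° (true dip is 57.7°, so apparent ≤ true as expected).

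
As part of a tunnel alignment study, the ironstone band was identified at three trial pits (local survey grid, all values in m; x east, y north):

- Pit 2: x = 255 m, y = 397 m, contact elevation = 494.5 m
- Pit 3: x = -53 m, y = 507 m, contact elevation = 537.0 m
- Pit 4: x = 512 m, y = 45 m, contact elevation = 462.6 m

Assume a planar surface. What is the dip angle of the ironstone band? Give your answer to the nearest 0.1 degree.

8.2°

Two edge vectors: Pit 2→Pit 3 = (-308, 110, 42.5), Pit 2→Pit 4 = (257, -352, -31.9).
Normal n = (Pit 2→Pit 3) × (Pit 2→Pit 4) = (11451, 1097.3, 80146).
So ∂z/∂x = −n_x/n_z = −0.14288 and ∂z/∂y = −n_y/n_z = −0.01369.
Gradient magnitude |∇z| = √(a² + b²) = √(0.02041 + 0.00019) = 0.14353.
True dip = arctan(0.14353) = 8.2°, dipping toward E (azimuth ≈ 085°).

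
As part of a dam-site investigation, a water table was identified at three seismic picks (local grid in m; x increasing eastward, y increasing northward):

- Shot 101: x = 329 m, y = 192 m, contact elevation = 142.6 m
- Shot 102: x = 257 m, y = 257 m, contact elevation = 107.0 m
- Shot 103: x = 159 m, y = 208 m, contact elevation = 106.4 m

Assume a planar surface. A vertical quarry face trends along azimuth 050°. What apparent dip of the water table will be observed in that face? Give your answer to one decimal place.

Let the plane be z = a·x + b·y + c.
Shot 102−Shot 101: −72a + 65b = −35.6;  Shot 103−Shot 101: −170a + 16b = −36.2.
Solving gives a = 0.18018, b = −0.34811.
Unit vector along 050° is (sin 50°, cos 50°) = (0.7660, 0.6428).
Slope in that direction = a·(0.7660) + b·(0.6428) = −0.08574.
Apparent dip = arctan|0.08574| = 4.9° (true dip is 21.4°, so apparent ≤ true as expected).

4.9°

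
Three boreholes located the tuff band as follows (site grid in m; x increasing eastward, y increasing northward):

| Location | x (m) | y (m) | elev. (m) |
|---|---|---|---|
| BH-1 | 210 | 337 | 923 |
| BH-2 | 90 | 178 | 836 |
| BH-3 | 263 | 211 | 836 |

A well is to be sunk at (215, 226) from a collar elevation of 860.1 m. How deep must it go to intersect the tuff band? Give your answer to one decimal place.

Two edge vectors: BH-1→BH-2 = (-120, -159, -87), BH-1→BH-3 = (53, -126, -87).
Normal n = (BH-1→BH-2) × (BH-1→BH-3) = (2871, -15051, 23547).
So ∂z/∂x = −n_x/n_z = −0.12193 and ∂z/∂y = −n_y/n_z = 0.63919.
Intercept c from BH-1: 923 + 25.60 − 215.41 = 733.20.
At (215, 226): z_contact = −26.21 + 144.46 + 733.20 = 851.44 m.
Depth below ground = 860.1 − 851.44 = 8.7 m.

8.7 m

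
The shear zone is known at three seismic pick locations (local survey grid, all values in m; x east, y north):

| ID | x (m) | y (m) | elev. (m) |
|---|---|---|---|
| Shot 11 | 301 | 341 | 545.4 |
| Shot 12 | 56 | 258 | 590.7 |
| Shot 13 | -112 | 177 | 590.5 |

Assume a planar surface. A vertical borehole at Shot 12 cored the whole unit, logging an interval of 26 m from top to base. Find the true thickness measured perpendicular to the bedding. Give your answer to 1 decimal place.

14.8 m

Two edge vectors: Shot 11→Shot 12 = (-245, -83, 45.3), Shot 11→Shot 13 = (-413, -164, 45.1).
Normal n = (Shot 11→Shot 12) × (Shot 11→Shot 13) = (3685.9, -7659.4, 5901).
So ∂z/∂x = −n_x/n_z = −0.62462 and ∂z/∂y = −n_y/n_z = 1.29798.
|∇z| = √(a²+b²) = 1.44046, so dip δ = arctan(1.44046) = 55.23°.
True thickness = vertical thickness × cos δ = 26 × cos 55.23° = 14.8 m.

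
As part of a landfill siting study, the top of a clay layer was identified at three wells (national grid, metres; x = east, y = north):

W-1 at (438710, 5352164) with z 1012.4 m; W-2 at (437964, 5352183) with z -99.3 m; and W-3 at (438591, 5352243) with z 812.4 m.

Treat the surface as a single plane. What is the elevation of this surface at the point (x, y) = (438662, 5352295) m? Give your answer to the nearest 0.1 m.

Two edge vectors: W-1→W-2 = (-746, 19, -1111.7), W-1→W-3 = (-119, 79, -200).
Normal n = (W-1→W-2) × (W-1→W-3) = (84024.3, -16907.7, -56673).
So ∂z/∂x = −n_x/n_z = 1.482616061 and ∂z/∂y = −n_y/n_z = −0.298337833.
Intercept c from W-1: 1012.4 − 650438.49 + 1596753.01 = 947326.92.
At (438662, 5352295): z = 650367.3 − 1596792.1 + 947326.92 = 902.2 m.

902.2 m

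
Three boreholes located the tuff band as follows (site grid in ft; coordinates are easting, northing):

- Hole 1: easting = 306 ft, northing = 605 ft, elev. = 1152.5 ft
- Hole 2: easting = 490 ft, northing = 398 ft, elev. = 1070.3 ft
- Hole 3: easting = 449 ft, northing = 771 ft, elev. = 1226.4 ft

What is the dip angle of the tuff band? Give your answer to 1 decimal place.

Two edge vectors: Hole 1→Hole 2 = (184, -207, -82.2), Hole 1→Hole 3 = (143, 166, 73.9).
Normal n = (Hole 1→Hole 2) × (Hole 1→Hole 3) = (-1652.1, -25352.2, 60145).
So ∂z/∂easting = −n_x/n_z = 0.02747 and ∂z/∂northing = −n_y/n_z = 0.42152.
Gradient magnitude |∇z| = √(a² + b²) = √(0.00075 + 0.17768) = 0.42241.
True dip = arctan(0.42241) = 22.9°, dipping toward S (azimuth ≈ 184°).

22.9°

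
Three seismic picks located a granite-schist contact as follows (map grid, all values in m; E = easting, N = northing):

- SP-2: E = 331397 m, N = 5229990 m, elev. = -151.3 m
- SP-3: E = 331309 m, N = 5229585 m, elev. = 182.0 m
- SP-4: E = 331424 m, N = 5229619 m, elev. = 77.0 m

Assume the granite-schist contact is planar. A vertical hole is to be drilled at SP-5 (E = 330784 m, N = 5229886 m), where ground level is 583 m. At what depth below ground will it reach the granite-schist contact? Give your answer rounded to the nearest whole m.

226 m

Two edge vectors: SP-2→SP-3 = (-88, -405, 333.3), SP-2→SP-4 = (27, -371, 228.3).
Normal n = (SP-2→SP-3) × (SP-2→SP-4) = (31192.8, 29089.5, 43583).
So ∂z/∂E = −n_x/n_z = −0.71571025 and ∂z/∂N = −n_y/n_z = −0.66745061.
Intercept c from SP-2: -151.3 + 237184.23 + 3490760.02 = 3727792.95.
At (330784, 5229886): z_contact = −236745.5 − 3490690.6 + 3727792.95 = 356.8 m.
Depth below ground = 583 − 356.8 = 226 m.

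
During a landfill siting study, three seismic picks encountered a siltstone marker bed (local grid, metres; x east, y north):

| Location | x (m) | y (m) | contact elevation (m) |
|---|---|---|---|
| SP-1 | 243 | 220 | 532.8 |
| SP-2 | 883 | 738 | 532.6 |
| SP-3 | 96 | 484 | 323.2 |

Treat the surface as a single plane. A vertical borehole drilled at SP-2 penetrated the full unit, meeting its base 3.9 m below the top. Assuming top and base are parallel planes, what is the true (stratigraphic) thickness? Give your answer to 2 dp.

3.19 m

Let the plane be z = a·x + b·y + c.
SP-2−SP-1: 640a + 518b = −0.2;  SP-3−SP-1: −147a + 264b = −209.6.
Solving gives a = 0.44275, b = −0.54741.
|∇z| = √(a²+b²) = 0.70405, so dip δ = arctan(0.70405) = 35.15°.
True thickness = vertical thickness × cos δ = 3.9 × cos 35.15° = 3.19 m.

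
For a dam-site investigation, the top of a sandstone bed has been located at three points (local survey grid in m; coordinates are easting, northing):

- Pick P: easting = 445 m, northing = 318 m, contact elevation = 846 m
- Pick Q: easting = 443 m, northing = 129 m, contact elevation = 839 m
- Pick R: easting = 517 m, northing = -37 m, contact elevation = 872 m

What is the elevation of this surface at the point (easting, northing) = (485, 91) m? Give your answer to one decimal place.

859.5 m

Let the plane be z = a·easting + b·northing + c.
Pick Q−Pick P: −2a − 189b = −7;  Pick R−Pick P: 72a − 355b = 26.
Solving gives a = 0.51676, b = 0.03157.
Then c = 846 − a·445 − b·318 = 606.00.
At (485, 91): z = 250.6 + 2.9 + 606.00 = 859.5 m.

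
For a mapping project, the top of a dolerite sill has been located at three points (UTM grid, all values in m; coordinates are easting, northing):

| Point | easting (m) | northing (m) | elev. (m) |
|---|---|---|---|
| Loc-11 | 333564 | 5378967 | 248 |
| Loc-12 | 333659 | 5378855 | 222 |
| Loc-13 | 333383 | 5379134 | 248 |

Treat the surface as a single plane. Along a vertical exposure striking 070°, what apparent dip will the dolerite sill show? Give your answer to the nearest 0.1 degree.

52.2°

Two edge vectors: Loc-11→Loc-12 = (95, -112, -26), Loc-11→Loc-13 = (-181, 167, 0).
Normal n = (Loc-11→Loc-12) × (Loc-11→Loc-13) = (4342, 4706, -4407).
So ∂z/∂easting = −n_x/n_z = 0.98525 and ∂z/∂northing = −n_y/n_z = 1.06785.
Unit vector along 070° is (sin 70°, cos 70°) = (0.9397, 0.3420).
Slope in that direction = a·(0.9397) + b·(0.3420) = 1.29106.
Apparent dip = arctan|1.29106| = 52.2° (true dip is 55.5°, so apparent ≤ true as expected).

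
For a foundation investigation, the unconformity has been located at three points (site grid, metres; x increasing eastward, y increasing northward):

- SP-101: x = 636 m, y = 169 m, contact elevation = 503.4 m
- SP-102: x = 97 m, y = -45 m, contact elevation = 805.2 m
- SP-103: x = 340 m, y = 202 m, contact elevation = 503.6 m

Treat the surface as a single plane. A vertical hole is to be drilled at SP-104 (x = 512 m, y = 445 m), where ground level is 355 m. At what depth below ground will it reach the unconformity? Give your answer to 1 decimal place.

139.8 m

Let the plane be z = a·x + b·y + c.
SP-102−SP-101: −539a − 214b = 301.8;  SP-103−SP-101: −296a + 33b = 0.2.
Solving gives a = −0.12328, b = −1.09976.
Then c = 503.4 − a·636 − b·169 = 767.67.
At (512, 445): z_contact = −63.12 − 489.40 + 767.67 = 215.15 m.
Depth below ground = 355 − 215.15 = 139.8 m.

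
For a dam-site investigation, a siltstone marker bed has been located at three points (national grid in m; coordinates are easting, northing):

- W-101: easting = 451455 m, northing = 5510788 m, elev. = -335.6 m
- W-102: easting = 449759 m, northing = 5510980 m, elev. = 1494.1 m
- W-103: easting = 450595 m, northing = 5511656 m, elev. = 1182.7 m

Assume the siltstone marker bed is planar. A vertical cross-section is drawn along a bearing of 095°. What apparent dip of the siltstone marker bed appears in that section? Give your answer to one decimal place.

46.5°

Two edge vectors: W-101→W-102 = (-1696, 192, 1829.7), W-101→W-103 = (-860, 868, 1518.3).
Normal n = (W-101→W-102) × (W-101→W-103) = (-1296666, 1001494.8, -1307008).
So ∂z/∂easting = −n_x/n_z = −0.99209 and ∂z/∂northing = −n_y/n_z = 0.76625.
Unit vector along 095° is (sin 95°, cos 95°) = (0.9962, -0.0872).
Slope in that direction = a·(0.9962) + b·(-0.0872) = −1.05510.
Apparent dip = arctan|1.05510| = 46.5° (true dip is 51.4°, so apparent ≤ true as expected).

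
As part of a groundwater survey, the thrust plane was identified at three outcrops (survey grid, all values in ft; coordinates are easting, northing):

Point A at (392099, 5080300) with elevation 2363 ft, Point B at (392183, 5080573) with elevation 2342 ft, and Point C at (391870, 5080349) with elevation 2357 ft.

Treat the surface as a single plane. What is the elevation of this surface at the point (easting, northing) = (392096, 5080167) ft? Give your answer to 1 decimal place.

Let the plane be z = a·easting + b·northing + c.
Point B−Point A: 84a + 273b = −21;  Point C−Point A: −229a + 49b = −6.
Solving gives a = 0.009139616, b = −0.079735266.
Then c = 2363 − a·392099 − b·5080300 = 403858.44.
At (392096, 5080167): z = 3583.6 − 405068.5 + 403858.44 = 2373.6 ft.

2373.6 ft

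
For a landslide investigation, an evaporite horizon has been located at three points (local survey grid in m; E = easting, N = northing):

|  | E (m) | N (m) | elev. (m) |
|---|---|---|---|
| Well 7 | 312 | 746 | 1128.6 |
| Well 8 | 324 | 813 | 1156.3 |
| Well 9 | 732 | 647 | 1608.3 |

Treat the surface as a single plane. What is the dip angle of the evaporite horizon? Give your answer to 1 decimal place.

Two edge vectors: Well 7→Well 8 = (12, 67, 27.7), Well 7→Well 9 = (420, -99, 479.7).
Normal n = (Well 7→Well 8) × (Well 7→Well 9) = (34882.2, 5877.6, -29328).
So ∂z/∂E = −n_x/n_z = 1.18938 and ∂z/∂N = −n_y/n_z = 0.20041.
Gradient magnitude |∇z| = √(a² + b²) = √(1.41463 + 0.04016) = 1.20615.
True dip = arctan(1.20615) = 50.3°, dipping toward W (azimuth ≈ 260°).

50.3°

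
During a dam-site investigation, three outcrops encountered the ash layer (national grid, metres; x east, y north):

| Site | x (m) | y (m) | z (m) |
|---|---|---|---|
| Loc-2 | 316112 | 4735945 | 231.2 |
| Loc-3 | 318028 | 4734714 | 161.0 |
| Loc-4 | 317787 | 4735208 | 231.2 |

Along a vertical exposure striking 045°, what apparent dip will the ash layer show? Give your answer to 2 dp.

10.44°

Let the plane be z = a·x + b·y + c.
Loc-3−Loc-2: 1916a − 1231b = −70.2;  Loc-4−Loc-2: 1675a − 737b = 0.
Solving gives a = 0.07962, b = 0.18095.
Unit vector along 045° is (sin 45°, cos 45°) = (0.7071, 0.7071).
Slope in that direction = a·(0.7071) + b·(0.7071) = 0.18425.
Apparent dip = arctan|0.18425| = 10.44° (true dip is 11.2°, so apparent ≤ true as expected).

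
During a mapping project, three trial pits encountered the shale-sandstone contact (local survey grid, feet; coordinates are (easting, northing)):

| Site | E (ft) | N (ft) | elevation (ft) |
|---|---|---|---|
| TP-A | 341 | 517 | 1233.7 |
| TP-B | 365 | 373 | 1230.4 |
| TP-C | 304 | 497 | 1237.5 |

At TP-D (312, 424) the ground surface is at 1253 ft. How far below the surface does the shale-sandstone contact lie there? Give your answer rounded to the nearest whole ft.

17 ft

Two edge vectors: TP-A→TP-B = (24, -144, -3.3), TP-A→TP-C = (-37, -20, 3.8).
Normal n = (TP-A→TP-B) × (TP-A→TP-C) = (-613.2, 30.9, -5808).
So ∂z/∂E = −n_x/n_z = −0.10558 and ∂z/∂N = −n_y/n_z = 0.00532.
Intercept c from TP-A: 1233.7 + 36.00 − 2.75 = 1266.95.
At (312, 424): z_contact = −32.9 + 2.3 + 1266.95 = 1236.3 ft.
Depth below ground = 1253 − 1236.3 = 17 ft.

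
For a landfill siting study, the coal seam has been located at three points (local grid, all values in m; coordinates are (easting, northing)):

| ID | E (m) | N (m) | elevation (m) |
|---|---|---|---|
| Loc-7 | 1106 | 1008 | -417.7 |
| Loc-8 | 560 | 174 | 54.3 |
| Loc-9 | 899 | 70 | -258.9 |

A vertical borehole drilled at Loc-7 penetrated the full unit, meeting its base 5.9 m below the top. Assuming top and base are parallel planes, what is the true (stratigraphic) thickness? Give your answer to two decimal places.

Two edge vectors: Loc-7→Loc-8 = (-546, -834, 472), Loc-7→Loc-9 = (-207, -938, 158.8).
Normal n = (Loc-7→Loc-8) × (Loc-7→Loc-9) = (310296.8, -10999.2, 339510).
So ∂z/∂E = −n_x/n_z = −0.91395 and ∂z/∂N = −n_y/n_z = 0.03240.
|∇z| = √(a²+b²) = 0.91453, so dip δ = arctan(0.91453) = 42.44°.
True thickness = vertical thickness × cos δ = 5.9 × cos 42.44° = 4.35 m.

4.35 m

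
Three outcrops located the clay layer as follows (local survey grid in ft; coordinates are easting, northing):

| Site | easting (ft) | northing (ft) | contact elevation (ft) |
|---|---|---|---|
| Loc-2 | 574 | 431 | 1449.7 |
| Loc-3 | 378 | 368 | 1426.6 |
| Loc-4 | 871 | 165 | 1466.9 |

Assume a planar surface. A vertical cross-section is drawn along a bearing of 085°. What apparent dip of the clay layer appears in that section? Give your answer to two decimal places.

6.05°

Two edge vectors: Loc-2→Loc-3 = (-196, -63, -23.1), Loc-2→Loc-4 = (297, -266, 17.2).
Normal n = (Loc-2→Loc-3) × (Loc-2→Loc-4) = (-7228.2, -3489.5, 70847).
So ∂z/∂easting = −n_x/n_z = 0.10203 and ∂z/∂northing = −n_y/n_z = 0.04925.
Unit vector along 085° is (sin 85°, cos 85°) = (0.9962, 0.0872).
Slope in that direction = a·(0.9962) + b·(0.0872) = 0.10593.
Apparent dip = arctan|0.10593| = 6.05° (true dip is 6.5°, so apparent ≤ true as expected).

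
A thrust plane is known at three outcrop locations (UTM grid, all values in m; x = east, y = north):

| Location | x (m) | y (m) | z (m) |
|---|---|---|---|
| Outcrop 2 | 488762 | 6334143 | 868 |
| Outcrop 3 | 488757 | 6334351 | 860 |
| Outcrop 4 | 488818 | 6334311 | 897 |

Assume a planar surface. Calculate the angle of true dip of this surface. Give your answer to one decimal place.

30.6°

Two edge vectors: Outcrop 2→Outcrop 3 = (-5, 208, -8), Outcrop 2→Outcrop 4 = (56, 168, 29).
Normal n = (Outcrop 2→Outcrop 3) × (Outcrop 2→Outcrop 4) = (7376, -303, -12488).
So ∂z/∂x = −n_x/n_z = 0.59065 and ∂z/∂y = −n_y/n_z = −0.02426.
Gradient magnitude |∇z| = √(a² + b²) = √(0.34886 + 0.00059) = 0.59115.
True dip = arctan(0.59115) = 30.6°, dipping toward W (azimuth ≈ 272°).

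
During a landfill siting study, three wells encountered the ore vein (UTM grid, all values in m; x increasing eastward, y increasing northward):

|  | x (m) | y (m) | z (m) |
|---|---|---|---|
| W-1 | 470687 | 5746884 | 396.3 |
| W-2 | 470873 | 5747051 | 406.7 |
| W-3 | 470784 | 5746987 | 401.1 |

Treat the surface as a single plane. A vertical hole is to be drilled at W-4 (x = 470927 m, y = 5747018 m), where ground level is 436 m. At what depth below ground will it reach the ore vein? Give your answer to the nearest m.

23 m

Two edge vectors: W-1→W-2 = (186, 167, 10.4), W-1→W-3 = (97, 103, 4.8).
Normal n = (W-1→W-2) × (W-1→W-3) = (-269.6, 116, 2959).
So ∂z/∂x = −n_x/n_z = 0.09111186 and ∂z/∂y = −n_y/n_z = −0.03920243.
Intercept c from W-1: 396.3 − 42885.17 + 225291.84 = 182802.97.
At (470927, 5747018): z_contact = 42907.0 − 225297.1 + 182802.97 = 412.9 m.
Depth below ground = 436 − 412.9 = 23 m.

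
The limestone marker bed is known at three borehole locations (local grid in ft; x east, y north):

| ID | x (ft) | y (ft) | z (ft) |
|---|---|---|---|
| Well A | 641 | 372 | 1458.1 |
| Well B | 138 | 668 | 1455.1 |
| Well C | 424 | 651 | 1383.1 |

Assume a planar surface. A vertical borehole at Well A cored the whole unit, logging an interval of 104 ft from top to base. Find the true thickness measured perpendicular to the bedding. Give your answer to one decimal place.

Let the plane be z = a·x + b·y + c.
Well B−Well A: −503a + 296b = −3;  Well C−Well A: −217a + 279b = −75.
Solving gives a = −0.28070, b = −0.48714.
|∇z| = √(a²+b²) = 0.56223, so dip δ = arctan(0.56223) = 29.35°.
True thickness = vertical thickness × cos δ = 104 × cos 29.35° = 90.7 ft.

90.7 ft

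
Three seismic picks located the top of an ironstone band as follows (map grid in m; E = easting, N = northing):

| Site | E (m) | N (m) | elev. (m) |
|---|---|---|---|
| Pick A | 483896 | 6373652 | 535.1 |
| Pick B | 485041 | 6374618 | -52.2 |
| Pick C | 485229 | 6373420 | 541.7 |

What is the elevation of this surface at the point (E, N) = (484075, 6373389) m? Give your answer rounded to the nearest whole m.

Let the plane be z = a·E + b·N + c.
Pick B−Pick A: 1145a + 966b = −587.3;  Pick C−Pick A: 1333a − 232b = 6.6.
Solving gives a = −0.08361327, b = −0.50886419.
Then c = 535.1 − a·483896 − b·6373652 = 3284318.47.
At (484075, 6373389): z = −40475.1 − 3243189.4 + 3284318.47 = 654.0 m.

654 m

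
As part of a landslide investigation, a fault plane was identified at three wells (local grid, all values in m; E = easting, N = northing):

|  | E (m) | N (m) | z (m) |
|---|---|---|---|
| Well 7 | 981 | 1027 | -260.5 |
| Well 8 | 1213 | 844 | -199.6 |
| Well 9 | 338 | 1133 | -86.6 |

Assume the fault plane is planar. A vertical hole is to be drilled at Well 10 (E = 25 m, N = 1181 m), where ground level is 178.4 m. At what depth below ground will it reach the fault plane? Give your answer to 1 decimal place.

177.3 m

Let the plane be z = a·E + b·N + c.
Well 8−Well 7: 232a − 183b = 60.9;  Well 9−Well 7: −643a + 106b = 173.9.
Solving gives a = −0.411263, b = −0.854169.
Then c = -260.5 − a·981 − b·1027 = 1020.18.
At (25, 1181): z_contact = −10.28 − 1008.77 + 1020.18 = 1.13 m.
Depth below ground = 178.4 − 1.13 = 177.3 m.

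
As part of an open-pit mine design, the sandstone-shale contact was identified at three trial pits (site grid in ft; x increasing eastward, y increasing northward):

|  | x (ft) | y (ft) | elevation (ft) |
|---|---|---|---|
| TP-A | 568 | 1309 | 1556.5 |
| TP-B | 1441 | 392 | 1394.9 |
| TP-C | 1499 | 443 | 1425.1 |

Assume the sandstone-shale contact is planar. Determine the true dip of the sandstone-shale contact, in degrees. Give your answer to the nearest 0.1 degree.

Let the plane be z = a·x + b·y + c.
TP-B−TP-A: 873a − 917b = −161.6;  TP-C−TP-A: 931a − 866b = −131.4.
Solving gives a = 0.19908, b = 0.36575.
Gradient magnitude |∇z| = √(a² + b²) = √(0.03963 + 0.13378) = 0.41642.
True dip = arctan(0.41642) = 22.6°, dipping toward SSW (azimuth ≈ 209°).

22.6°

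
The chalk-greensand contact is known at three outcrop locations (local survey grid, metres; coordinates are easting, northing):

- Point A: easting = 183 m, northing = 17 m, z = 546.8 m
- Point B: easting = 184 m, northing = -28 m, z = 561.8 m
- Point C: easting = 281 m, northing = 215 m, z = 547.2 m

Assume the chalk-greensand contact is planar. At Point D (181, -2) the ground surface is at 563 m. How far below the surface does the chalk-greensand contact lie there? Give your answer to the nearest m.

11 m

Let the plane be z = a·easting + b·northing + c.
Point B−Point A: 1a − 45b = 15;  Point C−Point A: 98a + 198b = 0.4.
Solving gives a = 0.64844, b = −0.31892.
Then c = 546.8 − a·183 − b·17 = 433.56.
At (181, -2): z_contact = 117.4 + 0.6 + 433.56 = 551.6 m.
Depth below ground = 563 − 551.6 = 11 m.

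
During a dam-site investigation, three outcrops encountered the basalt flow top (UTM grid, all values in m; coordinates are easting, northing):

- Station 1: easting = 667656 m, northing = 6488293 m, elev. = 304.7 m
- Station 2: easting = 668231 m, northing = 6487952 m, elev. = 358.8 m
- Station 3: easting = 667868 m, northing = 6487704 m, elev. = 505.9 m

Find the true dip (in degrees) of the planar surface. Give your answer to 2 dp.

Let the plane be z = a·easting + b·northing + c.
Station 2−Station 1: 575a − 341b = 54.1;  Station 3−Station 1: 212a − 589b = 201.2.
Solving gives a = −0.13794, b = −0.39124.
Gradient magnitude |∇z| = √(a² + b²) = √(0.01903 + 0.15307) = 0.41485.
True dip = arctan(0.41485) = 22.53°, dipping toward NNE (azimuth ≈ 019°).

22.53°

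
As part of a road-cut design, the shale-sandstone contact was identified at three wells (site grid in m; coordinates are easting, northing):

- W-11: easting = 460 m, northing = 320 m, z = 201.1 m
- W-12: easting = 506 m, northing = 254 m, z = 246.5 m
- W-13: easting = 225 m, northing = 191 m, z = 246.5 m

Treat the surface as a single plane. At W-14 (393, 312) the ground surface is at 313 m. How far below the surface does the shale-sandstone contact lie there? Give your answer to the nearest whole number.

Two edge vectors: W-11→W-12 = (46, -66, 45.4), W-11→W-13 = (-235, -129, 45.4).
Normal n = (W-11→W-12) × (W-11→W-13) = (2860.2, -12757.4, -21444).
So ∂z/∂easting = −n_x/n_z = 0.13338 and ∂z/∂northing = −n_y/n_z = −0.59492.
Intercept c from W-11: 201.1 − 61.35 + 190.37 = 330.12.
At (393, 312): z_contact = 52.4 − 185.6 + 330.12 = 196.9 m.
Depth below ground = 313 − 196.9 = 116 m.

116 m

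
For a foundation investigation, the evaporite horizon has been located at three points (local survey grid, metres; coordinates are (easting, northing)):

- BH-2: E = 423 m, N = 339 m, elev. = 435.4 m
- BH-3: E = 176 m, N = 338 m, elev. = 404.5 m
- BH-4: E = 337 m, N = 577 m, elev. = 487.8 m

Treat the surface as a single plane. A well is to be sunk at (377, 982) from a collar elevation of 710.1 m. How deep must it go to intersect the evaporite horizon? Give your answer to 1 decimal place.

Let the plane be z = a·E + b·N + c.
BH-3−BH-2: −247a − 1b = −30.9;  BH-4−BH-2: −86a + 238b = 52.4.
Solving gives a = 0.12403, b = 0.26499.
Then c = 435.4 − a·423 − b·339 = 293.11.
At (377, 982): z_contact = 46.76 + 260.22 + 293.11 = 600.08 m.
Depth below ground = 710.1 − 600.08 = 110.0 m.

110.0 m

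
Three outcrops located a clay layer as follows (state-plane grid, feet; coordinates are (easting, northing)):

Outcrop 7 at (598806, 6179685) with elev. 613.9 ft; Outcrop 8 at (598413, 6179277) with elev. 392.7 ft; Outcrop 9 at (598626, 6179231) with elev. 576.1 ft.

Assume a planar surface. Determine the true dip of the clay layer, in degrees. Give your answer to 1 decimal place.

40.2°

Let the plane be z = a·E + b·N + c.
Outcrop 8−Outcrop 7: −393a − 408b = −221.2;  Outcrop 9−Outcrop 7: −180a − 454b = −37.8.
Solving gives a = 0.80969, b = −0.23776.
Gradient magnitude |∇z| = √(a² + b²) = √(0.65559 + 0.05653) = 0.84387.
True dip = arctan(0.84387) = 40.2°, dipping toward WNW (azimuth ≈ 286°).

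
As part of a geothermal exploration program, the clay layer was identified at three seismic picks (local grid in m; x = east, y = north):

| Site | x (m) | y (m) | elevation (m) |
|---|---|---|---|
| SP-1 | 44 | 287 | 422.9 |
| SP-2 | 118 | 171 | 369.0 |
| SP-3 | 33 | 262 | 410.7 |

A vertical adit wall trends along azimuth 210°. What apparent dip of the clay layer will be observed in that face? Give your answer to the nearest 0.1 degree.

23.0°

Two edge vectors: SP-1→SP-2 = (74, -116, -53.9), SP-1→SP-3 = (-11, -25, -12.2).
Normal n = (SP-1→SP-2) × (SP-1→SP-3) = (67.7, 1495.7, -3126).
So ∂z/∂x = −n_x/n_z = 0.02166 and ∂z/∂y = −n_y/n_z = 0.47847.
Unit vector along 210° is (sin 210°, cos 210°) = (-0.5000, -0.8660).
Slope in that direction = a·(-0.5000) + b·(-0.8660) = −0.42520.
Apparent dip = arctan|0.42520| = 23.0° (true dip is 25.6°, so apparent ≤ true as expected).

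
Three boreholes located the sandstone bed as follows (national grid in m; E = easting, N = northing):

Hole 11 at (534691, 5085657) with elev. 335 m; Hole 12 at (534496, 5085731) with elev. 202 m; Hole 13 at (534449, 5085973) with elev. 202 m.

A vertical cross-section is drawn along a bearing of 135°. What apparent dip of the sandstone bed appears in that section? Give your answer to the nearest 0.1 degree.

22.8°

Two edge vectors: Hole 11→Hole 12 = (-195, 74, -133), Hole 11→Hole 13 = (-242, 316, -133).
Normal n = (Hole 11→Hole 12) × (Hole 11→Hole 13) = (32186, 6251, -43712).
So ∂z/∂E = −n_x/n_z = 0.73632 and ∂z/∂N = −n_y/n_z = 0.14300.
Unit vector along 135° is (sin 135°, cos 135°) = (0.7071, -0.7071).
Slope in that direction = a·(0.7071) + b·(-0.7071) = 0.41954.
Apparent dip = arctan|0.41954| = 22.8° (true dip is 36.9°, so apparent ≤ true as expected).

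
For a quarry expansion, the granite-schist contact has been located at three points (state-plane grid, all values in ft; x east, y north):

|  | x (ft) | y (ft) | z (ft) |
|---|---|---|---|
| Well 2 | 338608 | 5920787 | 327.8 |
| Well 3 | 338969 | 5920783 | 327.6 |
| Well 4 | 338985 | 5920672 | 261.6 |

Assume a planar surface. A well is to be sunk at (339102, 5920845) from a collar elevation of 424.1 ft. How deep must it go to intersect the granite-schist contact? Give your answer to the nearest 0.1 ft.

58.8 ft

Two edge vectors: Well 2→Well 3 = (361, -4, -0.2), Well 2→Well 4 = (377, -115, -66.2).
Normal n = (Well 2→Well 3) × (Well 2→Well 4) = (241.8, 23822.8, -40007).
So ∂z/∂x = −n_x/n_z = 0.006043942 and ∂z/∂y = −n_y/n_z = 0.595465793.
Intercept c from Well 2: 327.8 − 2046.53 − 3525626.13 = −3527344.86.
At (339102, 5920845): z_contact = 2049.51 + 3525660.67 − 3527344.86 = 365.32 ft.
Depth below ground = 424.1 − 365.32 = 58.8 ft.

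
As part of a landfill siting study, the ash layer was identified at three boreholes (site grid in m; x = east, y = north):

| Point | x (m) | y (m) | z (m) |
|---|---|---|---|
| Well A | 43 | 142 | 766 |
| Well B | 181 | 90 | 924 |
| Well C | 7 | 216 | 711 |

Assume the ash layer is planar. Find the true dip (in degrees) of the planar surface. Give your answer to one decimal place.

47.3°

Two edge vectors: Well A→Well B = (138, -52, 158), Well A→Well C = (-36, 74, -55).
Normal n = (Well A→Well B) × (Well A→Well C) = (-8832, 1902, 8340).
So ∂z/∂x = −n_x/n_z = 1.05899 and ∂z/∂y = −n_y/n_z = −0.22806.
Gradient magnitude |∇z| = √(a² + b²) = √(1.12147 + 0.05201) = 1.08327.
True dip = arctan(1.08327) = 47.3°, dipping toward WNW (azimuth ≈ 282°).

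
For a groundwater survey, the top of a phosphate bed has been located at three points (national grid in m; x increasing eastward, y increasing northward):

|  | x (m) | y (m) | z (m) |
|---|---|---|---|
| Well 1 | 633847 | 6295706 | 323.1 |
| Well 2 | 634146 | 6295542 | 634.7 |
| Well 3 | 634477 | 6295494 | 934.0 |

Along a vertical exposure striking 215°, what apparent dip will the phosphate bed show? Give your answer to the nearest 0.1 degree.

11.9°

Let the plane be z = a·x + b·y + c.
Well 2−Well 1: 299a − 164b = 311.6;  Well 3−Well 1: 630a − 212b = 610.9.
Solving gives a = 0.85466, b = −0.34180.
Unit vector along 215° is (sin 215°, cos 215°) = (-0.5736, -0.8192).
Slope in that direction = a·(-0.5736) + b·(-0.8192) = −0.21023.
Apparent dip = arctan|0.21023| = 11.9° (true dip is 42.6°, so apparent ≤ true as expected).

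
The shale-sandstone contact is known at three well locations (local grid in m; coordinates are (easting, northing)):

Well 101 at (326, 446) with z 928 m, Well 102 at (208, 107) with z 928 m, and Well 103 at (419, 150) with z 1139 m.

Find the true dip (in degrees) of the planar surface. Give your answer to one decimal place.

48.7°

Two edge vectors: Well 101→Well 102 = (-118, -339, 0), Well 101→Well 103 = (93, -296, 211).
Normal n = (Well 101→Well 102) × (Well 101→Well 103) = (-71529, 24898, 66455).
So ∂z/∂E = −n_x/n_z = 1.07635 and ∂z/∂N = −n_y/n_z = −0.37466.
Gradient magnitude |∇z| = √(a² + b²) = √(1.15853 + 0.14037) = 1.13969.
True dip = arctan(1.13969) = 48.7°, dipping toward WNW (azimuth ≈ 289°).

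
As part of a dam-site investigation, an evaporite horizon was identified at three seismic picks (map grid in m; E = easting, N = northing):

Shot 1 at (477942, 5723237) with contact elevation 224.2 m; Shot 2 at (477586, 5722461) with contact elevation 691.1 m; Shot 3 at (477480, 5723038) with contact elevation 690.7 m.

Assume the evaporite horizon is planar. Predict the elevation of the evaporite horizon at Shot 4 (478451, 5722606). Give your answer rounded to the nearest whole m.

Let the plane be z = a·E + b·N + c.
Shot 2−Shot 1: −356a − 776b = 466.9;  Shot 3−Shot 1: −462a − 199b = 466.5.
Solving gives a = −0.93542174, b = −0.17253848.
Then c = 224.2 − a·477942 − b·5723237 = 1434780.16.
At (478451, 5722606): z = −447553.5 − 987369.8 + 1434780.16 = -143.1 m.

-143 m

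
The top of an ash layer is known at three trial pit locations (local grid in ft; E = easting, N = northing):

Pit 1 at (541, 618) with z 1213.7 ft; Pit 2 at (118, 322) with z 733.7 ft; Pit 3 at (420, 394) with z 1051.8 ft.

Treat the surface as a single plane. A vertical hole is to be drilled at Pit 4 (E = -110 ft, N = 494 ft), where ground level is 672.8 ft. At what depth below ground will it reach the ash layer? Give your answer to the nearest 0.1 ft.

Two edge vectors: Pit 1→Pit 2 = (-423, -296, -480), Pit 1→Pit 3 = (-121, -224, -161.9).
Normal n = (Pit 1→Pit 2) × (Pit 1→Pit 3) = (-59597.6, -10403.7, 58936).
So ∂z/∂E = −n_x/n_z = 1.01123 and ∂z/∂N = −n_y/n_z = 0.17653.
Intercept c from Pit 1: 1213.7 − 547.07 − 109.09 = 557.53.
At (-110, 494): z_contact = −111.23 + 87.20 + 557.53 = 533.50 ft.
Depth below ground = 672.8 − 533.50 = 139.3 ft.

139.3 ft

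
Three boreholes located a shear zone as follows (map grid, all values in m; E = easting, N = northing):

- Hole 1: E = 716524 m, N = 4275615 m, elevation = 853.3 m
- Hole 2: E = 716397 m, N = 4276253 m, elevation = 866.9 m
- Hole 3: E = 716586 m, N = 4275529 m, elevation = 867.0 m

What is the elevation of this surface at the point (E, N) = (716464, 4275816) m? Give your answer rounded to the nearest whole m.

851 m

Two edge vectors: Hole 1→Hole 2 = (-127, 638, 13.6), Hole 1→Hole 3 = (62, -86, 13.7).
Normal n = (Hole 1→Hole 2) × (Hole 1→Hole 3) = (9910.2, 2583.1, -28634).
So ∂z/∂E = −n_x/n_z = 0.34609904 and ∂z/∂N = −n_y/n_z = 0.09021094.
Intercept c from Hole 1: 853.3 − 247988.27 − 385707.24 = −632842.21.
At (716464, 4275816): z = 247967.5 + 385725.4 − 632842.21 = 850.7 m.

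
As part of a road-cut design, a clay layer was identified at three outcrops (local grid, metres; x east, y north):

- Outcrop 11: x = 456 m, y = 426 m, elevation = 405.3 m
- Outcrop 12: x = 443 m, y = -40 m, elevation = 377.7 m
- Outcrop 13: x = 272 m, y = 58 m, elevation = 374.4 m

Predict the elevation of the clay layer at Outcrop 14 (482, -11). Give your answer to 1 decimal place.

Two edge vectors: Outcrop 11→Outcrop 12 = (-13, -466, -27.6), Outcrop 11→Outcrop 13 = (-184, -368, -30.9).
Normal n = (Outcrop 11→Outcrop 12) × (Outcrop 11→Outcrop 13) = (4242.6, 4676.7, -80960).
So ∂z/∂x = −n_x/n_z = 0.05240 and ∂z/∂y = −n_y/n_z = 0.05777.
Intercept c from Outcrop 11: 405.3 − 23.90 − 24.61 = 356.80.
At (482, -11): z = 25.3 − 0.6 + 356.80 = 381.4 m.

381.4 m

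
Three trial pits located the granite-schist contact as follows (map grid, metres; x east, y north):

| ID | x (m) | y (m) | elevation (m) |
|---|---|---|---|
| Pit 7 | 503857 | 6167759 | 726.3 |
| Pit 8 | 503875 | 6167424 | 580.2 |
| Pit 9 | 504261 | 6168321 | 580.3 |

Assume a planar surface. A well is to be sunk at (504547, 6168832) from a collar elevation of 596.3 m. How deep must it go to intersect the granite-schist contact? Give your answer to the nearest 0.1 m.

Let the plane be z = a·x + b·y + c.
Pit 8−Pit 7: 18a − 335b = −146.1;  Pit 9−Pit 7: 404a + 562b = −146.
Solving gives a = −0.900741118, b = 0.387721373.
Then c = 726.3 − a·503857 − b·6167759 = −1936800.97.
At (504547, 6168832): z_contact = −454466.23 + 2391788.01 − 1936800.97 = 520.81 m.
Depth below ground = 596.3 − 520.81 = 75.5 m.

75.5 m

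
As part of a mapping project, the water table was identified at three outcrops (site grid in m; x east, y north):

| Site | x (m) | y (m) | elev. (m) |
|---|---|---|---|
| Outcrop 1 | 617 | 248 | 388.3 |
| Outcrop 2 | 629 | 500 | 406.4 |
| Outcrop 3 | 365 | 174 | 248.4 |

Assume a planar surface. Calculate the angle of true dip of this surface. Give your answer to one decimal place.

28.5°

Two edge vectors: Outcrop 1→Outcrop 2 = (12, 252, 18.1), Outcrop 1→Outcrop 3 = (-252, -74, -139.9).
Normal n = (Outcrop 1→Outcrop 2) × (Outcrop 1→Outcrop 3) = (-33915.4, -2882.4, 62616).
So ∂z/∂x = −n_x/n_z = 0.54164 and ∂z/∂y = −n_y/n_z = 0.04603.
Gradient magnitude |∇z| = √(a² + b²) = √(0.29338 + 0.00212) = 0.54359.
True dip = arctan(0.54359) = 28.5°, dipping toward W (azimuth ≈ 265°).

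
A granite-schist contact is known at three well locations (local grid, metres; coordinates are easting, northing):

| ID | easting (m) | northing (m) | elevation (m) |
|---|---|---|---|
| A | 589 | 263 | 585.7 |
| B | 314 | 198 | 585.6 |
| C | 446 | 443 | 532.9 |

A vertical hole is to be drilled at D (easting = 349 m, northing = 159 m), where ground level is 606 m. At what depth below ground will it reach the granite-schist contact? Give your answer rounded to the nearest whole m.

9 m

Two edge vectors: A→B = (-275, -65, -0.1), A→C = (-143, 180, -52.8).
Normal n = (A→B) × (A→C) = (3450, -14505.7, -58795).
So ∂z/∂easting = −n_x/n_z = 0.05868 and ∂z/∂northing = −n_y/n_z = −0.24672.
Intercept c from A: 585.7 − 34.56 + 64.89 = 616.02.
At (349, 159): z_contact = 20.5 − 39.2 + 616.02 = 597.3 m.
Depth below ground = 606 − 597.3 = 9 m.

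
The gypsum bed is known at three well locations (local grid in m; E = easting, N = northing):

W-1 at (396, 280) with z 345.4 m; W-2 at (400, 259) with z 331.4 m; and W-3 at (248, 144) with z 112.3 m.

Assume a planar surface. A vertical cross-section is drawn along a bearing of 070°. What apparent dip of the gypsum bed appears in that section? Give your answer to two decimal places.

46.42°

Two edge vectors: W-1→W-2 = (4, -21, -14), W-1→W-3 = (-148, -136, -233.1).
Normal n = (W-1→W-2) × (W-1→W-3) = (2991.1, 3004.4, -3652).
So ∂z/∂E = −n_x/n_z = 0.81903 and ∂z/∂N = −n_y/n_z = 0.82267.
Unit vector along 070° is (sin 70°, cos 70°) = (0.9397, 0.3420).
Slope in that direction = a·(0.9397) + b·(0.3420) = 1.05101.
Apparent dip = arctan|1.05101| = 46.42° (true dip is 49.3°, so apparent ≤ true as expected).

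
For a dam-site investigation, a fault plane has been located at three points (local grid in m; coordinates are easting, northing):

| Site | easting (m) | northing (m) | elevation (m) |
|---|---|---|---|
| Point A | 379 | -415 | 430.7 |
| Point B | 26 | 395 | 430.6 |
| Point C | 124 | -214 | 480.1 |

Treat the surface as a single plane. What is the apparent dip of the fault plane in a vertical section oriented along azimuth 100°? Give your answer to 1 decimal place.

15.0°

Let the plane be z = a·easting + b·northing + c.
Point B−Point A: −353a + 810b = −0.1;  Point C−Point A: −255a + 201b = 49.4.
Solving gives a = −0.29524, b = −0.12879.
Unit vector along 100° is (sin 100°, cos 100°) = (0.9848, -0.1736).
Slope in that direction = a·(0.9848) + b·(-0.1736) = −0.26839.
Apparent dip = arctan|0.26839| = 15.0° (true dip is 17.9°, so apparent ≤ true as expected).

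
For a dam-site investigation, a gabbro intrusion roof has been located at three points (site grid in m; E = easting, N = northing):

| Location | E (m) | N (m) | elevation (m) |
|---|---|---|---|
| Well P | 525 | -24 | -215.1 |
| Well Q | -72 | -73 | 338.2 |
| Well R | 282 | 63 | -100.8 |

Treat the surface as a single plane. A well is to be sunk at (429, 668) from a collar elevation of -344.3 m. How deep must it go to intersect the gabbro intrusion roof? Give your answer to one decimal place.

Two edge vectors: Well P→Well Q = (-597, -49, 553.3), Well P→Well R = (-243, 87, 114.3).
Normal n = (Well P→Well Q) × (Well P→Well R) = (-53737.8, -66214.8, -63846).
So ∂z/∂E = −n_x/n_z = −0.84168 and ∂z/∂N = −n_y/n_z = −1.03710.
Intercept c from Well P: -215.1 + 441.88 − 24.89 = 201.89.
At (429, 668): z_contact = −361.08 − 692.78 + 201.89 = -851.97 m.
Depth below ground = -344.3 − (-851.97) = 507.7 m.

507.7 m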